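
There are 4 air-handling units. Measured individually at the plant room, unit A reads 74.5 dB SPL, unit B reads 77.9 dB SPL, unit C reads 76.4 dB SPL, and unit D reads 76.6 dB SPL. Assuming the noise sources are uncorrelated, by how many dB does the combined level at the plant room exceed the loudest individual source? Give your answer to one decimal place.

Incoherent sources sum as intensities:
L_total = 10·log₁₀(10^(74.5/10) + 10^(77.9/10) + 10^(76.4/10) + 10^(76.6/10)) = 82.53 dB SPL.
Excess over the loudest (77.9 dB): 82.53 − 77.9 = 4.6 dB.

4.6 dB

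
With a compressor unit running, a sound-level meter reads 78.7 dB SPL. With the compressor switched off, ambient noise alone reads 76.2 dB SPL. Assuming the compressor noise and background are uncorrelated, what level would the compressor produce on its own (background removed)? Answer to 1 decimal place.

Background correction is a power subtraction:
L_src = 10·log₁₀(10^(78.7/10) − 10^(76.2/10)) = 10·log₁₀(32440000) = 75.1 dB SPL.

75.1 dB SPL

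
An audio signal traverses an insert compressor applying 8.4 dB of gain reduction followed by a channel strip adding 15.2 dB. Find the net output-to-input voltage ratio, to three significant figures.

Net gain = (−8.4) + 15.2 = 6.8 dB.
Voltage ratio = 10^(6.8/20) = 2.19.

2.19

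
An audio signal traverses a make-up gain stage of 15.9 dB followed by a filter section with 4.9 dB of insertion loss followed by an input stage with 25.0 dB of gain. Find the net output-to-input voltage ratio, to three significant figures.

Net gain = 15.9 + (−4.9) + 25.0 = 36.0 dB.
Voltage ratio = 10^(36.0/20) = 63.1.

63.1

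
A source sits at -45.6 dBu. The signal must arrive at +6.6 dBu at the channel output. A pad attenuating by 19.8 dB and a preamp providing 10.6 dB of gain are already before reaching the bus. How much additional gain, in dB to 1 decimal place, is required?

The required make-up gain is the shortfall in the dB sum.
G = +6.6 − (-45.6) + 19.8 − 10.6 = 61.4 dB.

61.4 dB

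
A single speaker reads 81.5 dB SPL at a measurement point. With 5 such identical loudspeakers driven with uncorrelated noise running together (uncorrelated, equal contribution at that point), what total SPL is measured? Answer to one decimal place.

88.5 dB SPL

5 equal incoherent sources raise the level by 10·log₁₀(5) = 6.99 dB.
L_total = 81.5 + 6.99 = 88.5 dB SPL.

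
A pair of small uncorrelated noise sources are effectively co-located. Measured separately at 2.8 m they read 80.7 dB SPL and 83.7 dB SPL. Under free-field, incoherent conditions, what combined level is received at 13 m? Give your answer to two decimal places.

Combined at 2.8 m: 10·log₁₀(10^(80.7/10)+10^(83.7/10)) = 85.464 dB SPL.
Then apply −20·log₁₀(13/2.8) = -13.336 dB → 72.13 dB SPL.

72.13 dB SPL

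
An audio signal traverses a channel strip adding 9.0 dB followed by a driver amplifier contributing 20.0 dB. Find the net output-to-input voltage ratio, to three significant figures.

28.2

Net gain = 9.0 + 20.0 = 29.0 dB.
Voltage ratio = 10^(29.0/20) = 28.2.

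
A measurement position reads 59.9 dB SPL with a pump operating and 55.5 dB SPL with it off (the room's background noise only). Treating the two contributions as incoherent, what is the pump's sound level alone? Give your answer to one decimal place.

57.9 dB SPL

Subtract intensities: L_src = 10·log₁₀(10^(L_total/10) − 10^(L_bg/10)).
L_src = 10·log₁₀(10^(59.9/10) − 10^(55.5/10)) = 10·log₁₀(622400) = 57.9 dB SPL.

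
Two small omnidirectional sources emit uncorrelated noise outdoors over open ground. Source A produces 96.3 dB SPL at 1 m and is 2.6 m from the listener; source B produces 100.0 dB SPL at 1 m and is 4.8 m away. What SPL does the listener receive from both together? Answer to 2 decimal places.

At the listener: L_A = 96.3 − 20·log₁₀(2.6) = 88.001 dB; L_B = 100.0 − 20·log₁₀(4.8) = 86.375 dB.
Combined: 10·log₁₀(10^(88.001/10)+10^(86.375/10)) = 90.27 dB SPL.

90.27 dB SPL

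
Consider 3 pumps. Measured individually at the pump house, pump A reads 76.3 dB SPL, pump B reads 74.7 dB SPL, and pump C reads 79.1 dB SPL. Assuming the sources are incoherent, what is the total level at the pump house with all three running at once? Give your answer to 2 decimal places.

81.86 dB SPL

Add the sources as powers (linear), then convert back to dB:
L_total = 10·log₁₀(10^(76.3/10) + 10^(74.7/10) + 10^(79.1/10)) = 10·log₁₀(153500000) = 81.86 dB SPL.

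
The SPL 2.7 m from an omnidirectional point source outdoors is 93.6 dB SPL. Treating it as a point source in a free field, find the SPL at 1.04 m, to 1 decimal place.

Free-field point source: level drops by 20·log₁₀ of the distance ratio.
ΔL = −20·log₁₀(1.04/2.7) = 8.29 dB, so L₂ = 93.6 + (8.29) = 101.9 dB SPL.

101.9 dB SPL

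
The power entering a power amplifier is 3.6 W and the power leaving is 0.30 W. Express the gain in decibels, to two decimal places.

-10.79 dB

Power is a power quantity, so gain = 10·log₁₀(P_out/P_in).
10·log₁₀(0.30/3.6) = 10·log₁₀(0.08333) = -10.79 dB.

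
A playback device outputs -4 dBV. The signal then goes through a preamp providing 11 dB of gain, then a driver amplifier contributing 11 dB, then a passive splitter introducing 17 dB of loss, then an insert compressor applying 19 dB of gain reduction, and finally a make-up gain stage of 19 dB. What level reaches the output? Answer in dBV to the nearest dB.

+1 dBV

Cascaded gains and losses add directly in dB.
-4 + 11 + 11 − 17 − 19 + 19 = +1 dBV.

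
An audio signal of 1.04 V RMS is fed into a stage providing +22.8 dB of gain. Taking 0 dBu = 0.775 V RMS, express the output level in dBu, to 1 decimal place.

+25.4 dBu

Input level: 20·log₁₀(1.04/0.775) = 2.55 dBu.
Output: 2.55 + 22.8 = +25.4 dBu.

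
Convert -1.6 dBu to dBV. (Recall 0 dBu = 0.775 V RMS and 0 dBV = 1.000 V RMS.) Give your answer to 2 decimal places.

-3.81 dBV

The offset between the scales is 20·log₁₀(0.775/1.000) = −2.214 dB.
So dBV = -1.6 − 2.214 = -3.81 dBV.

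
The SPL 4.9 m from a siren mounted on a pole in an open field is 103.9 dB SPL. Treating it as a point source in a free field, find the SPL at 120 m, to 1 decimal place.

Inverse-square spreading gives ΔL = −20·log₁₀(d₂/d₁).
ΔL = −20·log₁₀(120/4.9) = -27.78 dB, so L₂ = 103.9 + (-27.78) = 76.1 dB SPL.

76.1 dB SPL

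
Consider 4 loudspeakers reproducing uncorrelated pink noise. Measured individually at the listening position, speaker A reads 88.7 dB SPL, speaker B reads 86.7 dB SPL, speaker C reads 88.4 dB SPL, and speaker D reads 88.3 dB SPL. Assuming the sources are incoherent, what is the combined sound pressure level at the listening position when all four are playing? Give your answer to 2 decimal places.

Add the sources as powers (linear), then convert back to dB:
L_total = 10·log₁₀(10^(88.7/10) + 10^(86.7/10) + 10^(88.4/10) + 10^(88.3/10)) = 10·log₁₀(2577000000) = 94.11 dB SPL.

94.11 dB SPL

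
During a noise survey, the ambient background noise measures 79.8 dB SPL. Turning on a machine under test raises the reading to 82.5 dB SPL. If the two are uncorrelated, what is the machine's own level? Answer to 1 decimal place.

Subtract intensities: L_src = 10·log₁₀(10^(L_total/10) − 10^(L_bg/10)).
L_src = 10·log₁₀(10^(82.5/10) − 10^(79.8/10)) = 10·log₁₀(82330000) = 79.2 dB SPL.

79.2 dB SPL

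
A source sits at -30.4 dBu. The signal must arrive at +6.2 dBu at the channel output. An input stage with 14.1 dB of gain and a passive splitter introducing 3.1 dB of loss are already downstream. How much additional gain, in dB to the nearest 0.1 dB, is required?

The required make-up gain is the shortfall in the dB sum.
G = +6.2 − (-30.4) − 14.1 + 3.1 = 25.6 dB.

25.6 dB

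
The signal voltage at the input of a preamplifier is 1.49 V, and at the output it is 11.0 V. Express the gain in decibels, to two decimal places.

17.36 dB

Voltage is an amplitude quantity, so gain = 20·log₁₀(V_out/V_in).
20·log₁₀(11.0/1.49) = 20·log₁₀(7.383) = 17.36 dB.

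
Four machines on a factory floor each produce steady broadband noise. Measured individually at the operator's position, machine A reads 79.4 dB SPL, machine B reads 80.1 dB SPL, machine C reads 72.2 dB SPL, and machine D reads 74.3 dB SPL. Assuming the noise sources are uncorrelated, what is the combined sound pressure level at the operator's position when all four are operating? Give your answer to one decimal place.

83.7 dB SPL

Incoherent sources sum as intensities:
L_total = 10·log₁₀(10^(79.4/10) + 10^(80.1/10) + 10^(72.2/10) + 10^(74.3/10)) = 10·log₁₀(232900000) = 83.7 dB SPL.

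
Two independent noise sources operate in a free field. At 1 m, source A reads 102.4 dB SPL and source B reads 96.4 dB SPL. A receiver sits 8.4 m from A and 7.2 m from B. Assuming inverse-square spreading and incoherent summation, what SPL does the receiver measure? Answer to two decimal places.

85.19 dB SPL

At the listener: L_A = 102.4 − 20·log₁₀(8.4) = 83.914 dB; L_B = 96.4 − 20·log₁₀(7.2) = 79.253 dB.
Combined: 10·log₁₀(10^(83.914/10)+10^(79.253/10)) = 85.19 dB SPL.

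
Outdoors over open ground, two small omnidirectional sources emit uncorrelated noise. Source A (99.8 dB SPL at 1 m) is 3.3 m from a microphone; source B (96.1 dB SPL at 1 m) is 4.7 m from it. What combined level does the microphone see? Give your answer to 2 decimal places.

90.26 dB SPL

At the listener: L_A = 99.8 − 20·log₁₀(3.3) = 89.430 dB; L_B = 96.1 − 20·log₁₀(4.7) = 82.658 dB.
Combined: 10·log₁₀(10^(89.430/10)+10^(82.658/10)) = 90.26 dB SPL.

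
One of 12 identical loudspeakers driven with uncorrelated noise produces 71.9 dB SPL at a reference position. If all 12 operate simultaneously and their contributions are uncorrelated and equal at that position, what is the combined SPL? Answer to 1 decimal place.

82.7 dB SPL

12 equal incoherent sources raise the level by 10·log₁₀(12) = 10.79 dB.
L_total = 71.9 + 10.79 = 82.7 dB SPL.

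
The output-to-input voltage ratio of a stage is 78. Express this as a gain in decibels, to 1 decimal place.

Voltage ratio → dB uses the 20·log₁₀ form:
20·log₁₀(78) = 37.8 dB.

37.8 dB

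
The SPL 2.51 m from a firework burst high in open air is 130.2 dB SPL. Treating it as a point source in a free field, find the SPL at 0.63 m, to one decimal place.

142.2 dB SPL

For a point source in a free field, ΔL = −20·log₁₀(d₂/d₁).
ΔL = −20·log₁₀(0.63/2.51) = 12.01 dB, so L₂ = 130.2 + (12.01) = 142.2 dB SPL.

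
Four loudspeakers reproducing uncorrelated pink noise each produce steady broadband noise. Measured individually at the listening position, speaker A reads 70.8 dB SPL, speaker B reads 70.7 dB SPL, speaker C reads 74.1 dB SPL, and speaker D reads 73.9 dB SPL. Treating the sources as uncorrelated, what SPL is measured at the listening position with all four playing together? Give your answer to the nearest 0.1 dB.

78.7 dB SPL

Add the sources as powers (linear), then convert back to dB:
L_total = 10·log₁₀(10^(70.8/10) + 10^(70.7/10) + 10^(74.1/10) + 10^(73.9/10)) = 10·log₁₀(74020000) = 78.7 dB SPL.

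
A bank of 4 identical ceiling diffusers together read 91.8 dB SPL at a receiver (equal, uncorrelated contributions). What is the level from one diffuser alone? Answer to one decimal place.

85.8 dB SPL

4 equal incoherent sources add 10·log₁₀(4) = 6.02 dB over one source.
L_one = 91.8 − 6.02 = 85.8 dB SPL.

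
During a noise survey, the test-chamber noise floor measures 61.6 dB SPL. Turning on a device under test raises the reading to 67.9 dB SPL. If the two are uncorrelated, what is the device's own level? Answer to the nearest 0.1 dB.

66.7 dB SPL

Remove the background by subtracting linear intensities:
L_src = 10·log₁₀(10^(67.9/10) − 10^(61.6/10)) = 10·log₁₀(4721000) = 66.7 dB SPL.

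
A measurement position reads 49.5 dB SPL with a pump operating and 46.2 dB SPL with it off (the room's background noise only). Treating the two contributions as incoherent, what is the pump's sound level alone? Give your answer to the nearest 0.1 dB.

Background correction is a power subtraction:
L_src = 10·log₁₀(10^(49.5/10) − 10^(46.2/10)) = 10·log₁₀(47440) = 46.8 dB SPL.

46.8 dB SPL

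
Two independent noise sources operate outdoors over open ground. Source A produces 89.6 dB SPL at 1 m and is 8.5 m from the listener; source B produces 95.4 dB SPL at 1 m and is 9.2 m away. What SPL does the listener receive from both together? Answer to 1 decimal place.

At the listener: L_A = 89.6 − 20·log₁₀(8.5) = 71.01 dB; L_B = 95.4 − 20·log₁₀(9.2) = 76.12 dB.
Combined: 10·log₁₀(10^(71.01/10)+10^(76.12/10)) = 77.3 dB SPL.

77.3 dB SPL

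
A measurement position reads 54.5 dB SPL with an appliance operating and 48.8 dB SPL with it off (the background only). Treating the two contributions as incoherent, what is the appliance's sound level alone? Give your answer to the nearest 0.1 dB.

53.1 dB SPL

Subtract intensities: L_src = 10·log₁₀(10^(L_total/10) − 10^(L_bg/10)).
L_src = 10·log₁₀(10^(54.5/10) − 10^(48.8/10)) = 10·log₁₀(206000) = 53.1 dB SPL.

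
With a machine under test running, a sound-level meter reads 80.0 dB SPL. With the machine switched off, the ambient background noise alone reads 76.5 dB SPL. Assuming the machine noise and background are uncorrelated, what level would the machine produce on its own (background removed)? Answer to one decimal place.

77.4 dB SPL

Background correction is a power subtraction:
L_src = 10·log₁₀(10^(80.0/10) − 10^(76.5/10)) = 10·log₁₀(55330000) = 77.4 dB SPL.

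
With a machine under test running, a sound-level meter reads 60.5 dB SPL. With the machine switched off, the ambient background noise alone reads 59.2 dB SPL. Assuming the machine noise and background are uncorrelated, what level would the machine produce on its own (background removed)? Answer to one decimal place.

Remove the background by subtracting linear intensities:
L_src = 10·log₁₀(10^(60.5/10) − 10^(59.2/10)) = 10·log₁₀(290300) = 54.6 dB SPL.

54.6 dB SPL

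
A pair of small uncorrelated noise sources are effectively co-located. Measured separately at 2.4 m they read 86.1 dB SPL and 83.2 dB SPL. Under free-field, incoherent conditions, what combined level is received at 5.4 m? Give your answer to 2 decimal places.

Combined at 2.4 m: 10·log₁₀(10^(86.1/10)+10^(83.2/10)) = 87.898 dB SPL.
Then apply −20·log₁₀(5.4/2.4) = -7.044 dB → 80.85 dB SPL.

80.85 dB SPL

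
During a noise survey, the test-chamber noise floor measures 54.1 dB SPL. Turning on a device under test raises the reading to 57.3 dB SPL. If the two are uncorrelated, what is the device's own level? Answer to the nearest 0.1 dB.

54.5 dB SPL

Background correction is a power subtraction:
L_src = 10·log₁₀(10^(57.3/10) − 10^(54.1/10)) = 10·log₁₀(280000) = 54.5 dB SPL.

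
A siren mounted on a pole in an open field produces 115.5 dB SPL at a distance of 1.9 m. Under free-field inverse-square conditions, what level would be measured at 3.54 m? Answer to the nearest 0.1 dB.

For a point source in a free field, ΔL = −20·log₁₀(d₂/d₁).
ΔL = −20·log₁₀(3.54/1.9) = -5.40 dB, so L₂ = 115.5 + (-5.40) = 110.1 dB SPL.

110.1 dB SPL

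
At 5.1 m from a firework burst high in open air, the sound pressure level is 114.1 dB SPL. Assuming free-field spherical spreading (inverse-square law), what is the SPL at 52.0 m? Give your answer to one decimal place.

93.9 dB SPL

For a point source in a free field, ΔL = −20·log₁₀(d₂/d₁).
ΔL = −20·log₁₀(52.0/5.1) = -20.17 dB, so L₂ = 114.1 + (-20.17) = 93.9 dB SPL.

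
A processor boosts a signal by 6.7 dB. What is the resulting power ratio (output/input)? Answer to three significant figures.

4.68

Power ratio = 10^(dB/10).
10^(6.7/10) = 10^(0.6700) = 4.68.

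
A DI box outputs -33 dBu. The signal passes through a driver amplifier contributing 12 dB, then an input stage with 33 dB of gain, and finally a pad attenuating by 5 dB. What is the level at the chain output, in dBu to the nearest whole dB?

+7 dBu

In dB, series stages simply add:
-33 + 12 + 33 − 5 = +7 dBu.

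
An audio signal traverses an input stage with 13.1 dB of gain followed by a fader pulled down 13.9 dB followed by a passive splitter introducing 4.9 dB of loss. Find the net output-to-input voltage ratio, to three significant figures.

Net gain = 13.1 + (−13.9) + (−4.9) = -5.7 dB.
Voltage ratio = 10^(-5.7/20) = 0.519.

0.519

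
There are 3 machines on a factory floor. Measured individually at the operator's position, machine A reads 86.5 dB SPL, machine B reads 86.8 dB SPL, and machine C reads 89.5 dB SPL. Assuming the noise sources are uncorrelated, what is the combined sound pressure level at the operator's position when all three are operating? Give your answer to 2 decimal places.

Add the sources as powers (linear), then convert back to dB:
L_total = 10·log₁₀(10^(86.5/10) + 10^(86.8/10) + 10^(89.5/10)) = 10·log₁₀(1817000000) = 92.59 dB SPL.

92.59 dB SPL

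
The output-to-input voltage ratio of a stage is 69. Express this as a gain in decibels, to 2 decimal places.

Voltage ratio → dB uses the 20·log₁₀ form:
20·log₁₀(69) = 36.78 dB.

36.78 dB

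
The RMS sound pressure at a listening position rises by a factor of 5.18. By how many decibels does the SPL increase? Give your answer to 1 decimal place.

Sound pressure is an amplitude quantity: ΔL = 20·log₁₀(p₂/p₁).
20·log₁₀(5.18) = 14.3 dB.

14.3 dB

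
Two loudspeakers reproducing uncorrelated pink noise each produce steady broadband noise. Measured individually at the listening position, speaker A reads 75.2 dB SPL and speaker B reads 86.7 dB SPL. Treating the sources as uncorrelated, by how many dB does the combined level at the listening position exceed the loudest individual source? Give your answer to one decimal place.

Uncorrelated sources add in intensity (power), not in dB.
L_total = 10·log₁₀(10^(75.2/10) + 10^(86.7/10)) = 87.00 dB SPL.
Excess over the loudest (86.7 dB): 87.00 − 86.7 = 0.3 dB.

0.3 dB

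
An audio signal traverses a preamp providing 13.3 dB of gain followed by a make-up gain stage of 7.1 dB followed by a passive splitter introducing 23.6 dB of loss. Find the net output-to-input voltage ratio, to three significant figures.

Net gain = 13.3 + 7.1 + (−23.6) = -3.2 dB.
Voltage ratio = 10^(-3.2/20) = 0.692.

0.692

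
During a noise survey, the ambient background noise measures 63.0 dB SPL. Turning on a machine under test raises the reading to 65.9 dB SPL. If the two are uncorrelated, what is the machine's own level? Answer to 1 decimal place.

Subtract intensities: L_src = 10·log₁₀(10^(L_total/10) − 10^(L_bg/10)).
L_src = 10·log₁₀(10^(65.9/10) − 10^(63.0/10)) = 10·log₁₀(1895000) = 62.8 dB SPL.

62.8 dB SPL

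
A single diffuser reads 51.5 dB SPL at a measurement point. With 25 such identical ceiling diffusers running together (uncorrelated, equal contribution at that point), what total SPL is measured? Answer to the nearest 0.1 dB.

65.5 dB SPL

25 equal incoherent sources raise the level by 10·log₁₀(25) = 13.98 dB.
L_total = 51.5 + 13.98 = 65.5 dB SPL.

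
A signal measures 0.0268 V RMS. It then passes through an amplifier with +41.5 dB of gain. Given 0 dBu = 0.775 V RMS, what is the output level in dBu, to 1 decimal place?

Input level: 20·log₁₀(0.0268/0.775) = -29.22 dBu.
Output: -29.22 + 41.5 = +12.3 dBu.

+12.3 dBu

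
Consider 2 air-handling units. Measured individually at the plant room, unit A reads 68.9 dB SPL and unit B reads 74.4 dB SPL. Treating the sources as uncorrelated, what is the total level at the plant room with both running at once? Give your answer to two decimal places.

75.48 dB SPL

Add the sources as powers (linear), then convert back to dB:
L_total = 10·log₁₀(10^(68.9/10) + 10^(74.4/10)) = 10·log₁₀(35300000) = 75.48 dB SPL.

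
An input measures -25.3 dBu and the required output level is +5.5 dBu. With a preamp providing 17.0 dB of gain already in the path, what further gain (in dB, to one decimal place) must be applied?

The required make-up gain is the shortfall in the dB sum.
G = +5.5 − (-25.3) − 17.0 = 13.8 dB.

13.8 dB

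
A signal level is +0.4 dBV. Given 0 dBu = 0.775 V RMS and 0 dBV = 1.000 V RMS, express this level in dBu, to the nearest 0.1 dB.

+2.6 dBu

The offset between the scales is 20·log₁₀(0.775/1.000) = −2.214 dB.
So dBu = +0.4 + 2.214 = +2.6 dBu.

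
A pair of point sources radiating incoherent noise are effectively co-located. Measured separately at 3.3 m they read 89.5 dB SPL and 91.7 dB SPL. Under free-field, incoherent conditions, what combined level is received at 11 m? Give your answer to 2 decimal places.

Combined at 3.3 m: 10·log₁₀(10^(89.5/10)+10^(91.7/10)) = 93.748 dB SPL.
Then apply −20·log₁₀(11/3.3) = -10.458 dB → 83.29 dB SPL.

83.29 dB SPL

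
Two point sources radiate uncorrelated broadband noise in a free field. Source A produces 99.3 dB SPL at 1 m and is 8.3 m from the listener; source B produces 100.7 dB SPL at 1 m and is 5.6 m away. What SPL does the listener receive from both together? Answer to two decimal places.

86.97 dB SPL

At the listener: L_A = 99.3 − 20·log₁₀(8.3) = 80.918 dB; L_B = 100.7 − 20·log₁₀(5.6) = 85.736 dB.
Combined: 10·log₁₀(10^(80.918/10)+10^(85.736/10)) = 86.97 dB SPL.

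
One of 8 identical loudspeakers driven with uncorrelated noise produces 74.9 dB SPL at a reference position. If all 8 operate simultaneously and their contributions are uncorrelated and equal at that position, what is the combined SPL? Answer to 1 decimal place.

8 equal incoherent sources raise the level by 10·log₁₀(8) = 9.03 dB.
L_total = 74.9 + 9.03 = 83.9 dB SPL.

83.9 dB SPL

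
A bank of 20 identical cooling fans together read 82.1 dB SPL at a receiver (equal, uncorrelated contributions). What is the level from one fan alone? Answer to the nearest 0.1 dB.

69.1 dB SPL

20 equal incoherent sources add 10·log₁₀(20) = 13.01 dB over one source.
L_one = 82.1 − 13.01 = 69.1 dB SPL.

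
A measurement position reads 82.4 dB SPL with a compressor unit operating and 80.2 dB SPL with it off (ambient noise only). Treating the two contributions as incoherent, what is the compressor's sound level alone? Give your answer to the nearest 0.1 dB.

78.4 dB SPL

Subtract intensities: L_src = 10·log₁₀(10^(L_total/10) − 10^(L_bg/10)).
L_src = 10·log₁₀(10^(82.4/10) − 10^(80.2/10)) = 10·log₁₀(69070000) = 78.4 dB SPL.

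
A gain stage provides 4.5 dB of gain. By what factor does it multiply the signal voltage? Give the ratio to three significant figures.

1.68

Voltage ratio = 10^(dB/20).
10^(4.5/20) = 10^(0.2250) = 1.68.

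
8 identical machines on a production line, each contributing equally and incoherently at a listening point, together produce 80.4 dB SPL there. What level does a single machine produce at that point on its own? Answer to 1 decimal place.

8 equal incoherent sources add 10·log₁₀(8) = 9.03 dB over one source.
L_one = 80.4 − 9.03 = 71.4 dB SPL.

71.4 dB SPL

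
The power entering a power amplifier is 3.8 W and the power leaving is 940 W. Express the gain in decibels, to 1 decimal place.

Power ratio → dB uses the 10·log₁₀ form:
10·log₁₀(940/3.8) = 10·log₁₀(247.4) = 23.9 dB.

23.9 dB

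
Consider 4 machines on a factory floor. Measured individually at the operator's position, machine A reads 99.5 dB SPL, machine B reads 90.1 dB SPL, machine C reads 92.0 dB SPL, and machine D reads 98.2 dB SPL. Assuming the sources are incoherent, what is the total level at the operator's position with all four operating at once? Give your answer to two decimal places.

102.58 dB SPL

Incoherent sources sum as intensities:
L_total = 10·log₁₀(10^(99.5/10) + 10^(90.1/10) + 10^(92.0/10) + 10^(98.2/10)) = 10·log₁₀(18128000000) = 102.58 dB SPL.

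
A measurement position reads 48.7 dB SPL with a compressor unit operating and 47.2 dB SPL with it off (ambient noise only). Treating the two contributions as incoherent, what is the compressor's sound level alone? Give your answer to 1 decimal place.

Subtract intensities: L_src = 10·log₁₀(10^(L_total/10) − 10^(L_bg/10)).
L_src = 10·log₁₀(10^(48.7/10) − 10^(47.2/10)) = 10·log₁₀(21650) = 43.4 dB SPL.

43.4 dB SPL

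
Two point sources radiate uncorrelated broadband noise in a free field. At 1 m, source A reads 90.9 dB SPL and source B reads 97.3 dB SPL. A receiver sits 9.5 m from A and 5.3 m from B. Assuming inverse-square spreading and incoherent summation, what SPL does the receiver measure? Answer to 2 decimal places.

83.11 dB SPL

At the listener: L_A = 90.9 − 20·log₁₀(9.5) = 71.346 dB; L_B = 97.3 − 20·log₁₀(5.3) = 82.814 dB.
Combined: 10·log₁₀(10^(71.346/10)+10^(82.814/10)) = 83.11 dB SPL.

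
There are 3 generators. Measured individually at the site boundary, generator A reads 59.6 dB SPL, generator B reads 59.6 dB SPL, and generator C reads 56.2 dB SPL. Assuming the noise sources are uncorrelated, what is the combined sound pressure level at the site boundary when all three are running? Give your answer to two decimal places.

Uncorrelated sources add in intensity (power), not in dB.
L_total = 10·log₁₀(10^(59.6/10) + 10^(59.6/10) + 10^(56.2/10)) = 10·log₁₀(2241000) = 63.50 dB SPL.

63.50 dB SPL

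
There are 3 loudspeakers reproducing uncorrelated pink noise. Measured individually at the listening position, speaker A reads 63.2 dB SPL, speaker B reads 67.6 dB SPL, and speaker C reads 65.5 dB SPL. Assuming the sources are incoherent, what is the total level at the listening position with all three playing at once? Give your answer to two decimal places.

70.57 dB SPL

Uncorrelated sources add in intensity (power), not in dB.
L_total = 10·log₁₀(10^(63.2/10) + 10^(67.6/10) + 10^(65.5/10)) = 10·log₁₀(11390000) = 70.57 dB SPL.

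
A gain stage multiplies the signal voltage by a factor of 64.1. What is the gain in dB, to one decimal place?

36.1 dB

Voltage ratio → dB uses the 20·log₁₀ form:
20·log₁₀(64.1) = 36.1 dB.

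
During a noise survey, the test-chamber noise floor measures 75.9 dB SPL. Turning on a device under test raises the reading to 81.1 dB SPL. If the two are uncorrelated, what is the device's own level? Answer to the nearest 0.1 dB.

79.5 dB SPL

Background correction is a power subtraction:
L_src = 10·log₁₀(10^(81.1/10) − 10^(75.9/10)) = 10·log₁₀(89920000) = 79.5 dB SPL.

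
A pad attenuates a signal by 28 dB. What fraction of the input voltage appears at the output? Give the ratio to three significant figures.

0.0398

Voltage ratio = 10^(dB/20).
10^(-28/20) = 10^(-1.400) = 0.0398.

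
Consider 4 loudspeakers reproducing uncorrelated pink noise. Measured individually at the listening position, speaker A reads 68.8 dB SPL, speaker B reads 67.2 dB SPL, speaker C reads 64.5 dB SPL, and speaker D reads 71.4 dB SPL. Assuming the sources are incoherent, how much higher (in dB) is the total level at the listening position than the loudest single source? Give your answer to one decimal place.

3.3 dB

Add the sources as powers (linear), then convert back to dB:
L_total = 10·log₁₀(10^(68.8/10) + 10^(67.2/10) + 10^(64.5/10) + 10^(71.4/10)) = 74.69 dB SPL.
Excess over the loudest (71.4 dB): 74.69 − 71.4 = 3.3 dB.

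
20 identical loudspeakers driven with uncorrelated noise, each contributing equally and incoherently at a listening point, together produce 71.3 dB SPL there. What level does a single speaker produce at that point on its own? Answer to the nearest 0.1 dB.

58.3 dB SPL

20 equal incoherent sources add 10·log₁₀(20) = 13.01 dB over one source.
L_one = 71.3 − 13.01 = 58.3 dB SPL.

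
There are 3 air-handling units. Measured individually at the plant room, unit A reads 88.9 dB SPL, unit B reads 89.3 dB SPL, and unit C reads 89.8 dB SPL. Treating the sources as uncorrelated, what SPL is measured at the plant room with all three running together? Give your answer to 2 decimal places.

Add the sources as powers (linear), then convert back to dB:
L_total = 10·log₁₀(10^(88.9/10) + 10^(89.3/10) + 10^(89.8/10)) = 10·log₁₀(2582000000) = 94.12 dB SPL.

94.12 dB SPL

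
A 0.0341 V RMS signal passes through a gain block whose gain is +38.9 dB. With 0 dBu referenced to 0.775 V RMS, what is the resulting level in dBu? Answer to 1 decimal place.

Input level: 20·log₁₀(0.0341/0.775) = -27.13 dBu.
Output: -27.13 + 38.9 = +11.8 dBu.

+11.8 dBu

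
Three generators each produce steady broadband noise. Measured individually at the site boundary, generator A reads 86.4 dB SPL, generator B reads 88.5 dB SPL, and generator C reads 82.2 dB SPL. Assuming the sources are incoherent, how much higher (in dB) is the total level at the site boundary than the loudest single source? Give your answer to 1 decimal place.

2.7 dB

Add the sources as powers (linear), then convert back to dB:
L_total = 10·log₁₀(10^(86.4/10) + 10^(88.5/10) + 10^(82.2/10)) = 91.17 dB SPL.
Excess over the loudest (88.5 dB): 91.17 − 88.5 = 2.7 dB.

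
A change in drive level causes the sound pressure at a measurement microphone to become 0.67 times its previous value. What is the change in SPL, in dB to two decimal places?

-3.48 dB

Sound pressure is an amplitude quantity: ΔL = 20·log₁₀(p₂/p₁).
20·log₁₀(0.67) = -3.48 dB.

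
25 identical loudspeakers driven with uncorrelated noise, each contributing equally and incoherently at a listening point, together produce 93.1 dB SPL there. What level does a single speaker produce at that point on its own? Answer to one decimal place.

25 equal incoherent sources add 10·log₁₀(25) = 13.98 dB over one source.
L_one = 93.1 − 13.98 = 79.1 dB SPL.

79.1 dB SPL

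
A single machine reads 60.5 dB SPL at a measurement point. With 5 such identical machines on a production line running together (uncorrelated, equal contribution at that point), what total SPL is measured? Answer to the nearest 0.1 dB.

67.5 dB SPL

5 equal incoherent sources raise the level by 10·log₁₀(5) = 6.99 dB.
L_total = 60.5 + 6.99 = 67.5 dB SPL.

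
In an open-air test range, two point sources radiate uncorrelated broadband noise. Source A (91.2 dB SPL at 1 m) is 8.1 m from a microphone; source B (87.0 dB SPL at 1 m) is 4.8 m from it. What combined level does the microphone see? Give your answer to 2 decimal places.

At the listener: L_A = 91.2 − 20·log₁₀(8.1) = 73.030 dB; L_B = 87.0 − 20·log₁₀(4.8) = 73.375 dB.
Combined: 10·log₁₀(10^(73.030/10)+10^(73.375/10)) = 76.22 dB SPL.

76.22 dB SPL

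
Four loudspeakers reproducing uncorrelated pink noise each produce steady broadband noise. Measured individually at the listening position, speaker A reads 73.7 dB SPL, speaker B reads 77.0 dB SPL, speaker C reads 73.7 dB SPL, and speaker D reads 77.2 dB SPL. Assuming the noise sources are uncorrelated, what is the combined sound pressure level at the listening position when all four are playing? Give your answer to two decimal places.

Uncorrelated sources add in intensity (power), not in dB.
L_total = 10·log₁₀(10^(73.7/10) + 10^(77.0/10) + 10^(73.7/10) + 10^(77.2/10)) = 10·log₁₀(149500000) = 81.75 dB SPL.

81.75 dB SPL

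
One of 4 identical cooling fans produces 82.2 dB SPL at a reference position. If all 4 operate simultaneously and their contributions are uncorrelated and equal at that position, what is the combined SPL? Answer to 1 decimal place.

88.2 dB SPL

4 equal incoherent sources raise the level by 10·log₁₀(4) = 6.02 dB.
L_total = 82.2 + 6.02 = 88.2 dB SPL.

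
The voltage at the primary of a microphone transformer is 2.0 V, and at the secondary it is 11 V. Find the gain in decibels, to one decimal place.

14.8 dB

For a voltage ratio, dB = 20·log₁₀(V₂/V₁).
20·log₁₀(11/2.0) = 20·log₁₀(5.500) = 14.8 dB.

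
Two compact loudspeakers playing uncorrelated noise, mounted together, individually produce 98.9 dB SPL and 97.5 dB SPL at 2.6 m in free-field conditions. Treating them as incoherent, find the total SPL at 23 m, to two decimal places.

82.33 dB SPL

Combined at 2.6 m: 10·log₁₀(10^(98.9/10)+10^(97.5/10)) = 101.266 dB SPL.
Then apply −20·log₁₀(23/2.6) = -18.935 dB → 82.33 dB SPL.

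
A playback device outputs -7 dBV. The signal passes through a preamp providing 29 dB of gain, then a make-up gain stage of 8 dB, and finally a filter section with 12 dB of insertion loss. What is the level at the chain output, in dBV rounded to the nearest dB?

Gain stages sum in dB:
-7 + 29 + 8 − 12 = +18 dBV.

+18 dBV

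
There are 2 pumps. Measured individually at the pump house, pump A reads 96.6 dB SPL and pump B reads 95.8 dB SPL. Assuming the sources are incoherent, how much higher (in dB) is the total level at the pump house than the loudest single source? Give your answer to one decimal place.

Add the sources as powers (linear), then convert back to dB:
L_total = 10·log₁₀(10^(96.6/10) + 10^(95.8/10)) = 99.23 dB SPL.
Excess over the loudest (96.6 dB): 99.23 − 96.6 = 2.6 dB.

2.6 dB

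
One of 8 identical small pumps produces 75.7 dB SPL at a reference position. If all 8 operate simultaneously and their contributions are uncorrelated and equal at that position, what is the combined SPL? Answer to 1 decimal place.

84.7 dB SPL

8 equal incoherent sources raise the level by 10·log₁₀(8) = 9.03 dB.
L_total = 75.7 + 9.03 = 84.7 dB SPL.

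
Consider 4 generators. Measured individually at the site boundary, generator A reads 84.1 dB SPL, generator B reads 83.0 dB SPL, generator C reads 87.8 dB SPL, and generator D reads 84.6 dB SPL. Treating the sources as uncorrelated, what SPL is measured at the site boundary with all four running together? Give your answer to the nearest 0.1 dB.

91.3 dB SPL

Uncorrelated sources add in intensity (power), not in dB.
L_total = 10·log₁₀(10^(84.1/10) + 10^(83.0/10) + 10^(87.8/10) + 10^(84.6/10)) = 10·log₁₀(1348000000) = 91.3 dB SPL.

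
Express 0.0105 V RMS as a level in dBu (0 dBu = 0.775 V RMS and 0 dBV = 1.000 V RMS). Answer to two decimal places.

-37.36 dBu

dBu = 20·log₁₀(V / 0.775 V).
20·log₁₀(0.0105/0.775) = -37.36 dBu.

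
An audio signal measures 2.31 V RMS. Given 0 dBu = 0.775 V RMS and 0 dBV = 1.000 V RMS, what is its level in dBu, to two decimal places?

dBu = 20·log₁₀(V / 0.775 V).
20·log₁₀(2.31/0.775) = +9.49 dBu.

+9.49 dBu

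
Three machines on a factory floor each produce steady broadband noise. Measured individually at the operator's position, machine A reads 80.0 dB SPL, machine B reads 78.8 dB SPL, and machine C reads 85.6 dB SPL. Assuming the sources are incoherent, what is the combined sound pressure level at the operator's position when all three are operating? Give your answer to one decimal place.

Add the sources as powers (linear), then convert back to dB:
L_total = 10·log₁₀(10^(80.0/10) + 10^(78.8/10) + 10^(85.6/10)) = 10·log₁₀(538900000) = 87.3 dB SPL.

87.3 dB SPL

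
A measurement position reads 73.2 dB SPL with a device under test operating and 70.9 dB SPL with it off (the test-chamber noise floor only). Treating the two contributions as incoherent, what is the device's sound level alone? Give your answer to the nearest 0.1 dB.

Subtract intensities: L_src = 10·log₁₀(10^(L_total/10) − 10^(L_bg/10)).
L_src = 10·log₁₀(10^(73.2/10) − 10^(70.9/10)) = 10·log₁₀(8590000) = 69.3 dB SPL.

69.3 dB SPL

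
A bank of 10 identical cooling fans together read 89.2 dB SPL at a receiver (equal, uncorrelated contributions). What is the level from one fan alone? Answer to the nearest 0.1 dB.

10 equal incoherent sources add 10·log₁₀(10) = 10.00 dB over one source.
L_one = 89.2 − 10.00 = 79.2 dB SPL.

79.2 dB SPL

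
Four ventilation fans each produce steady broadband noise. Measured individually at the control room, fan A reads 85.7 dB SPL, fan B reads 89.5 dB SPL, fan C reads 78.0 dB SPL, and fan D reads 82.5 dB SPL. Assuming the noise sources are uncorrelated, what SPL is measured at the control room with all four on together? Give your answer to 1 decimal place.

91.8 dB SPL

Add the sources as powers (linear), then convert back to dB:
L_total = 10·log₁₀(10^(85.7/10) + 10^(89.5/10) + 10^(78.0/10) + 10^(82.5/10)) = 10·log₁₀(1504000000) = 91.8 dB SPL.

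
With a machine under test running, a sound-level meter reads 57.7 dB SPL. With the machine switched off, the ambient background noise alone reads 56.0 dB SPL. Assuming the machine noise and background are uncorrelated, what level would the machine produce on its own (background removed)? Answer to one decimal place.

Subtract intensities: L_src = 10·log₁₀(10^(L_total/10) − 10^(L_bg/10)).
L_src = 10·log₁₀(10^(57.7/10) − 10^(56.0/10)) = 10·log₁₀(190700) = 52.8 dB SPL.

52.8 dB SPL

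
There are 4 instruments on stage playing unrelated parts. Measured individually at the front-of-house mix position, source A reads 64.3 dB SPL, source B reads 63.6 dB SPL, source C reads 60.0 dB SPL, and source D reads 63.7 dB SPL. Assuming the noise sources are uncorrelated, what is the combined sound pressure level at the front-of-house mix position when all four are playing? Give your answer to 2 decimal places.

69.20 dB SPL

Uncorrelated sources add in intensity (power), not in dB.
L_total = 10·log₁₀(10^(64.3/10) + 10^(63.6/10) + 10^(60.0/10) + 10^(63.7/10)) = 10·log₁₀(8327000) = 69.20 dB SPL.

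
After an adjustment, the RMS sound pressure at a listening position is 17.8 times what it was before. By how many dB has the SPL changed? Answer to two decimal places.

25.01 dB

Sound pressure is an amplitude quantity: ΔL = 20·log₁₀(p₂/p₁).
20·log₁₀(17.8) = 25.01 dB.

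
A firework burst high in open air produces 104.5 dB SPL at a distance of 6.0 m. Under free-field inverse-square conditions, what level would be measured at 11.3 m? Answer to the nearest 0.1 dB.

99.0 dB SPL

Inverse-square spreading gives ΔL = −20·log₁₀(d₂/d₁).
ΔL = −20·log₁₀(11.3/6.0) = -5.50 dB, so L₂ = 104.5 + (-5.50) = 99.0 dB SPL.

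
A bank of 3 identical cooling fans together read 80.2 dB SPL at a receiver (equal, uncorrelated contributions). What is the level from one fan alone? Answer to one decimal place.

75.4 dB SPL

3 equal incoherent sources add 10·log₁₀(3) = 4.77 dB over one source.
L_one = 80.2 − 4.77 = 75.4 dB SPL.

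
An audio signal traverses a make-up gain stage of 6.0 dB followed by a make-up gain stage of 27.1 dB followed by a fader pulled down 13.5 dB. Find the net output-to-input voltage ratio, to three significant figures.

Net gain = 6.0 + 27.1 + (−13.5) = 19.6 dB.
Voltage ratio = 10^(19.6/20) = 9.55.

9.55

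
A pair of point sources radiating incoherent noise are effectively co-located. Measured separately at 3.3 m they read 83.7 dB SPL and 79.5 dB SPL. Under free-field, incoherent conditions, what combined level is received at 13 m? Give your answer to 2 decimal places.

Combined at 3.3 m: 10·log₁₀(10^(83.7/10)+10^(79.5/10)) = 85.099 dB SPL.
Then apply −20·log₁₀(13/3.3) = -11.909 dB → 73.19 dB SPL.

73.19 dB SPL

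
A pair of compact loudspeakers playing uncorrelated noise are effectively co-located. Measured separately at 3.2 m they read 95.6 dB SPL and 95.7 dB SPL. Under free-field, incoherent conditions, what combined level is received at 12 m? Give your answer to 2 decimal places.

87.18 dB SPL

Combined at 3.2 m: 10·log₁₀(10^(95.6/10)+10^(95.7/10)) = 98.661 dB SPL.
Then apply −20·log₁₀(12/3.2) = -11.481 dB → 87.18 dB SPL.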